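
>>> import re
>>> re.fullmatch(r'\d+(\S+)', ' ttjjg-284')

Pattern: one or more of a digit; then one or more of a non-whitespace character (captured).
`re.fullmatch` is like wrapping the pattern in `^…$` (in single-line mode).
Here the string isn't matched end-to-end, so the call returns None.

None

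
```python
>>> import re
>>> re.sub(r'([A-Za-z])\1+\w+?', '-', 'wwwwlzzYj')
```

`\1` is not a pattern — it's the concrete string captured by group 1, re-applied verbatim.
Each match is replaced by '-'.

'--j'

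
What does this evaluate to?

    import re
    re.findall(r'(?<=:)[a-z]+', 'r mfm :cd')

Lookahead/lookbehind check context without consuming it, so the matched span excludes the asserted characters.
Matches: at [7:9] → 'cd'.
Since nothing is captured, `findall` lists the 1 matched substring directly.

['cd']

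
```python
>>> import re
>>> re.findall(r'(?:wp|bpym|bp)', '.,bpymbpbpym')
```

['bpym', 'bp', 'bpym']

Alternation tries branches left to right and keeps the first one that lets the overall match succeed at that position.
Scanning left to right: at [2:6] → 'bpym'; at [6:8] → 'bp'; at [8:12] → 'bpym'.
`findall` yields the raw match text (3 of them) because the pattern has no groups.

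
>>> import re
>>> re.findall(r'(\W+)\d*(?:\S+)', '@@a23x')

['@@']

Because there's exactly one group, `findall` drops the full match and keeps group 1 from the one hit.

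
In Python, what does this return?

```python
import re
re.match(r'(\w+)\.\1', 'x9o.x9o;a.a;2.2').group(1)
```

'x9o'

`\1` has to match the exact text group 1 already captured.
`match` is anchored at position 0; if the pattern doesn't fit there, it returns None.
The match spans [0:7] → 'x9o.x9o'.
Captured: group 1 = 'x9o'.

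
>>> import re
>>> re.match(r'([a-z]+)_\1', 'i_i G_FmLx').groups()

A backreference is literal: `\1` must see the identical characters the first group matched.
`match` is anchored at position 0; if the pattern doesn't fit there, it returns None.
The match spans [0:3] → 'i_i'.
Captured: group 1 = 'i'.

('i',)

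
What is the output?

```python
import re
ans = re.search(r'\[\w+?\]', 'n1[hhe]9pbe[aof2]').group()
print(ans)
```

The match spans [2:7] → '[hhe]'.

[hhe]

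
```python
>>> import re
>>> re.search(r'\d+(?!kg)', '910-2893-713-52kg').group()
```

'910'

The negative lookaround is zero-width — it rules out positions where the adjacent text would match, without consuming anything.
`re.search` scans for the first position where the pattern succeeds.
The match spans [0:3] → '910'.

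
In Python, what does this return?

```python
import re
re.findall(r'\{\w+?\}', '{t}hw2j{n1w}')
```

['{t}', '{n1w}']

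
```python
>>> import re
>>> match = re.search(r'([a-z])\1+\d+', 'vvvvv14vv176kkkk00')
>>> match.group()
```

'vvvvv14'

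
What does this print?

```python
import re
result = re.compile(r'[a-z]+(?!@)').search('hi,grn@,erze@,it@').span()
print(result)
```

Because the assertion is negative and zero-width, positions next to the forbidden text are skipped.
`re.search` tries every starting position until one works.
The match spans [0:2] → 'hi'.

(0, 2)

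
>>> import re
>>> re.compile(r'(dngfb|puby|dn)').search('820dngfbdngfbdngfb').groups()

('dngfb',)

Branches in `(...|...)` are attempted left-to-right; the first branch that allows the whole pattern to succeed is taken.
`re.search` scans for the first position where the pattern succeeds.
The match spans [3:8] → 'dngfb'.
Captured: group 1 = 'dngfb'.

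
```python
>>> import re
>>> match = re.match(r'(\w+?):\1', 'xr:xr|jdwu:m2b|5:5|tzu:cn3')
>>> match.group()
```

A backreference is literal: `\1` must see the identical characters the first group matched.
`re.match` won't scan ahead — the pattern has to work from the very first character.
The match spans [0:5] → 'xr:xr'.
Captured: group 1 = 'xr'.

'xr:xr'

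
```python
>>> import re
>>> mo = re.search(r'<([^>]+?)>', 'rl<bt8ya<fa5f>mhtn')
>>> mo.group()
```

'<bt8ya<fa5f>'

The match spans [2:14] → '<bt8ya<fa5f>'.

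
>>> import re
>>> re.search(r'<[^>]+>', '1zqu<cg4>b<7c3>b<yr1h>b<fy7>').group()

'<cg4>'

`re.search` tries every starting position until one works.
The match spans [4:9] → '<cg4>'.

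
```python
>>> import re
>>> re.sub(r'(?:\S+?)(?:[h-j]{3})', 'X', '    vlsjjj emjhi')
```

'    X X'

The pattern matches one or more of a non-whitespace character (lazy) (non-capturing group); then exactly 3 of a character in [h-j] (non-capturing group).
Matches: at [4:10] → 'vlsjjj'; at [11:16] → 'emjhi'.
Each match is replaced by 'X'.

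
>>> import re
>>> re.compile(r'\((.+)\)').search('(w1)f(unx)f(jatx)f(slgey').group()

`re.search` tries every starting position until one works.
The match spans [0:17] → '(w1)f(unx)f(jatx)'.
Captured: group 1 = 'w1)f(unx)f(jatx'.

'(w1)f(unx)f(jatx)'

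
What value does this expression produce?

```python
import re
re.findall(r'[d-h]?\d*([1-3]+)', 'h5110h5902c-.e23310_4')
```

['1', '2', '1']

This matches optionally a character in [d-h]; then zero or more of a digit; then one or more of a character in [1-3] (captured).
`findall` collects group 1 from each match (3 total).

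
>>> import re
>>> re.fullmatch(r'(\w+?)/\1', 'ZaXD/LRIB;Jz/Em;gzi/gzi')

None

`fullmatch` succeeds only if the pattern covers the string from start to end.
Here the pattern can't cover the whole string, so the call returns None.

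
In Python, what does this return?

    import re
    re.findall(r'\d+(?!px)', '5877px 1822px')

['587', '182']

The negative lookahead/lookbehind blocks any match where the forbidden context is present.
Walking the string: at [0:3] → '587'; at [7:10] → '182'.
Since nothing is captured, `findall` lists the 2 matched substrings directly.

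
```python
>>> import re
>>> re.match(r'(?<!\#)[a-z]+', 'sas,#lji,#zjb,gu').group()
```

`re.match` only tries the pattern at the start of the string.
The match spans [0:3] → 'sas'.

'sas'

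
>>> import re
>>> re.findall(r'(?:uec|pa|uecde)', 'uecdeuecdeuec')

['uec', 'uec', 'uec']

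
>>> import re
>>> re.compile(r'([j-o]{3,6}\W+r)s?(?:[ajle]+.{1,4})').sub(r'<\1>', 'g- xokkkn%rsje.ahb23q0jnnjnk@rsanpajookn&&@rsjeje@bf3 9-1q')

Each match is replaced using the text its own group 1 captured.

'g- x<okkkn%r>23q0<jnnjnk@r><ookn&&@r> 9-1q'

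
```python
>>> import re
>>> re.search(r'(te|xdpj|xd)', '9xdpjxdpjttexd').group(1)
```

`|` is ordered: at each position the engine commits to the first alternative that works.
Unlike `match`, `search` isn't anchored — it looks for the pattern anywhere in the string.
The match spans [1:5] → 'xdpj'.
Captured: group 1 = 'xdpj'.

'xdpj'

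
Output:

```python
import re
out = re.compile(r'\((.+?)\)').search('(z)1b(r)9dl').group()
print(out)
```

Lazy quantifiers expand one character at a time until the remainder of the pattern can match.
The match spans [0:3] → '(z)'.

(z)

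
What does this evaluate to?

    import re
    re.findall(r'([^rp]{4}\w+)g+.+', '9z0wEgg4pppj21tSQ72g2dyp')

Because there's exactly one group, `findall` drops the full match and keeps group 1 from the one hit.

['9z0wEgg4pppj21tSQ72']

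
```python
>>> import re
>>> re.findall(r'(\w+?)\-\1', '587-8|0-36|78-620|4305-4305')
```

`\1` has to match the exact text group 1 already captured.
Walking the string: at [18:27] match '4305-4305', group 1 = '4305'.
`findall` collects group 1 from the one match (1 total).

['4305']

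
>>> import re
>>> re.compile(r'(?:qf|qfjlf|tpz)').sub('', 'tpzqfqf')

''

Matches: at [0:3] → 'tpz'; at [3:5] → 'qf'; at [5:7] → 'qf'.
Each match is replaced by ''.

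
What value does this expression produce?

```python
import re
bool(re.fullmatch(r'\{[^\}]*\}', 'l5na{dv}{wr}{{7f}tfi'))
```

For `fullmatch`, every character of the input must be accounted for by the pattern.
Here there's no way to consume every character, so the call returns None, and `bool(None)` is False.

False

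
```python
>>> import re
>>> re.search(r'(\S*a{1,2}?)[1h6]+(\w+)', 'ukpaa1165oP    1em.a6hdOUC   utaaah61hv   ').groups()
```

('ukpaa', '5oP')

The match spans [0:11] → 'ukpaa1165oP'.
Captured: group 1 = 'ukpaa', group 2 = '5oP'.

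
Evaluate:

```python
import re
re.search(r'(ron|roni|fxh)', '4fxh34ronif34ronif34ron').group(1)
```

'fxh'

`re.search` tries every starting position until one works.
The match spans [1:4] → 'fxh'.
Captured: group 1 = 'fxh'.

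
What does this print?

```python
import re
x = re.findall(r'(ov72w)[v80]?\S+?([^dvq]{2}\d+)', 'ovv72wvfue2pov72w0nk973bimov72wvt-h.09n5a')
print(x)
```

Pattern: the literal 'ov', then the literal '72w' (captured); then optionally one of [v80], then one or more of a non-whitespace character (lazy); then exactly 2 of any character except [dvq], then one or more of a digit (captured).
With the lazy modifier that quantifier settles for the fewest repetitions that let the rest of the pattern succeed (the atoms after it are unaffected and can still be greedy).
Scanning left to right: at [12:23] match 'ov72w0nk973', groups = ('ov72w', 'k973'); at [26:38] match 'ov72wvt-h.09', groups = ('ov72w', 'h.09').
Multiple groups make `findall` return tuples — one 2-tuple for each match.

[('ov72w', 'k973'), ('ov72w', 'h.09')]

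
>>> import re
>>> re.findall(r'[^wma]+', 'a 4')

[' 4']

This matches one or more of any character except [wma].
Walking the string: at [1:3] → ' 4'.
No capturing groups, so `findall` returns the 1 full match string.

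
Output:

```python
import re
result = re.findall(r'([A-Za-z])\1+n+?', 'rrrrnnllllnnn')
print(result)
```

The backreference `\1` re-matches whatever the first group consumed, character for character.
With a single group, `findall` returns only what that group captured — 2 items.

['r', 'l']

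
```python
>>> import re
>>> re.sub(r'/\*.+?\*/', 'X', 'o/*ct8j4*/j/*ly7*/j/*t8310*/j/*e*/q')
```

'oXjXjXjXq'

Because the quantifier is non-greedy, it stops expanding at the earliest point where the rest of the pattern can succeed.
Matches: at [1:10] → '/*ct8j4*/'; at [11:18] → '/*ly7*/'; at [19:28] → '/*t8310*/'; at [29:34] → '/*e*/'.
Each match is replaced by 'X'.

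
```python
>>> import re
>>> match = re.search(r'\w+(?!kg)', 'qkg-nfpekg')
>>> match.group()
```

`(?!…)`/`(?<!…)` only lets a position through if the neighbouring text does NOT match; no characters are consumed.
The match spans [0:3] → 'qkg'.

'qkg'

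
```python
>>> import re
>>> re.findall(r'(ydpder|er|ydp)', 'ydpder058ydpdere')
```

['ydpder', 'ydpder']

The regex engine tests alternatives in the order written; an earlier branch that matches wins even if a later one would match more.
With a single group, `findall` returns only what that group captured — 2 items.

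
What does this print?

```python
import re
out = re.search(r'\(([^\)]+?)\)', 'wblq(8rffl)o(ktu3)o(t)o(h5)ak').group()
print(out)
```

(8rffl)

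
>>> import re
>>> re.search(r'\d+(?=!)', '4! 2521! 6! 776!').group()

Lookahead/lookbehind check context without consuming it, so the matched span excludes the asserted characters.
`re.search` tries every starting position until one works.
The match spans [0:1] → '4'.

'4'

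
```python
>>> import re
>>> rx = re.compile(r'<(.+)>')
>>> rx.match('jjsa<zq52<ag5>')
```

`re.match` won't scan ahead — the pattern has to work from the very first character.
Here the pattern fails at index 0, so the call returns None.

None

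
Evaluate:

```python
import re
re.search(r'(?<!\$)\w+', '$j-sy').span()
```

(3, 5)

Because the assertion is negative and zero-width, positions next to the forbidden text are skipped.
The match spans [3:5] → 'sy'.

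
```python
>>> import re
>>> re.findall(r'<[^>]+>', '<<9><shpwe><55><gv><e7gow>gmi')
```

Walking the string: at [0:4] → '<<9>'; at [4:11] → '<shpwe>'; at [11:15] → '<55>'; at [15:19] → '<gv>'; at [19:26] → '<e7gow>'.
With no groups in the pattern, `findall` gives back each whole match — 5 here.

['<<9>', '<shpwe>', '<55>', '<gv>', '<e7gow>']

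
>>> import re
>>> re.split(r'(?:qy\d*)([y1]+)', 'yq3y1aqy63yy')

['yq3y1a', 'yy', '']

The group in the pattern means `split` returns the separators' captures alongside the pieces.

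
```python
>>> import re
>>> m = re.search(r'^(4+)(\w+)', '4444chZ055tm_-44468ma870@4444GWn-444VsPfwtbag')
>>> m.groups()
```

This matches anchored at the start of the string; then one or more of a literal '4' (captured); then one or more of a word character (captured).
Unlike `match`, `search` isn't anchored — it looks for the pattern anywhere in the string.
The match spans [0:13] → '4444chZ055tm_'.
Captured: group 1 = '4444', group 2 = 'chZ055tm_'.

('4444', 'chZ055tm_')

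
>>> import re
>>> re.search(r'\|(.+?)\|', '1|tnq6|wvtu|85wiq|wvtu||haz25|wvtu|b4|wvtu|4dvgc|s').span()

(1, 7)

The match spans [1:7] → '|tnq6|'.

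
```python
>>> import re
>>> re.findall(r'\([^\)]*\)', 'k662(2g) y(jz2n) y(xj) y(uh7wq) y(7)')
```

['(2g)', '(jz2n)', '(xj)', '(uh7wq)', '(7)']

Scanning left to right: at [4:8] → '(2g)'; at [10:16] → '(jz2n)'; at [18:22] → '(xj)'; at [24:31] → '(uh7wq)'; at [33:36] → '(7)'.
Since nothing is captured, `findall` lists the 5 matched substrings directly.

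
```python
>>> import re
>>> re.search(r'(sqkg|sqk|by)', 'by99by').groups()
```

('by',)

`re.search` tries every starting position until one works.
The match spans [0:2] → 'by'.
Captured: group 1 = 'by'.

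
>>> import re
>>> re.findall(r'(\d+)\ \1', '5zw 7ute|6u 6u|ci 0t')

[]

With a single group, `findall` returns only what that group captured — 0 items.
Nothing in the string satisfies the pattern, so the list is empty.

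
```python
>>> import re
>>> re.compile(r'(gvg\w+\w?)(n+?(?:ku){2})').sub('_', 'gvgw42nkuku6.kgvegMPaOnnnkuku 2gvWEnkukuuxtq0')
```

'_6.kgvegMPaOnnnkuku 2gvWEnkukuuxtq0'

This matches the literal 'gvg', then one or more of a word character, then optionally a word character (captured); then one or more of the literal 'n' (lazy), then the literal 'ku' repeated 2 times (captured).
Matches: at [0:11] → 'gvgw42nkuku'.
Each match is replaced by '_'.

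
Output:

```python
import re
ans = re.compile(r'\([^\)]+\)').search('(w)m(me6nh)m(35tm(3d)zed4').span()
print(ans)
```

(0, 3)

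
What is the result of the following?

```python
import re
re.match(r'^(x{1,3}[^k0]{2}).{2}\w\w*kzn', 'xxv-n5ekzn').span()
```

(0, 10)

This matches anchored at the start of the string; then 1 to 3 of a literal 'x', then exactly 2 of any character except [k0] (captured); then exactly 2 of any character, then a word character; then zero or more of a word character, then the literal 'kzn'.
`re.match` won't scan ahead — the pattern has to work from the very first character.
The match spans [0:10] → 'xxv-n5ekzn'.
Captured: group 1 = 'xxv-'.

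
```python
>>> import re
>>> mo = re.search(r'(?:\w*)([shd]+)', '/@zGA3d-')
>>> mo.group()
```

The match spans [2:7] → 'zGA3d'.

'zGA3d'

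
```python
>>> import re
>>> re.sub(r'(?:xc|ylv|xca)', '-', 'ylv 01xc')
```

'- 01-'

Matches: at [0:3] → 'ylv'; at [6:8] → 'xc'.
Every occurrence is swapped for '-'.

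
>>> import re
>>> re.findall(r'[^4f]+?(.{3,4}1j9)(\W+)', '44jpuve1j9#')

A non-greedy quantifier consumes as few characters as it can — just enough that the remainder of the pattern still matches from where it stops; whatever follows it matches normally.
With 2 capturing groups, `findall` returns a 2-tuple per match.

[('puve1j9', '#')]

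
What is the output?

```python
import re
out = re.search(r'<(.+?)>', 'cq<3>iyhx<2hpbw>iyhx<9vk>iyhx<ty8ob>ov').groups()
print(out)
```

('3',)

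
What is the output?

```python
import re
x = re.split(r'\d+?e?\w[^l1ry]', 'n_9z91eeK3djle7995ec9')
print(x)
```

['n_', '', '', 'le', '', '']

Pattern: one or more of a digit (lazy), then optionally the literal 'e'; then a word character, then any character except [l1ry].
A non-greedy quantifier consumes as few characters as it can — just enough that the remainder of the pattern still matches from where it stops; whatever follows it matches normally.
Matches to split on: at [2:5] → '9z9'; at [5:9] → '1eeK'; at [9:12] → '3dj'; at [14:17] → '799'; at [17:21] → '5ec9'.
Splitting on the pattern gives 6 pieces.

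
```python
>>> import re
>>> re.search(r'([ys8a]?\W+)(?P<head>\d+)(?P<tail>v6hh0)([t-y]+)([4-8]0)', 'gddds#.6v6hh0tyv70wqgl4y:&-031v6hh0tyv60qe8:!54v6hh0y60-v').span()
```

The match spans [4:18] → 's#.6v6hh0tyv70'.

(4, 18)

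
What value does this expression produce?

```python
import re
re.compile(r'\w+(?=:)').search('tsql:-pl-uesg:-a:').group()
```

'tsql'

Because the assertion is zero-width, the text it checks is not consumed and won't appear in the result.
`re.search` scans for the first position where the pattern succeeds.
The match spans [0:4] → 'tsql'.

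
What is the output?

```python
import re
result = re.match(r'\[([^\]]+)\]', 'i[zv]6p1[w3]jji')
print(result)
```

`re.match` only tries the pattern at the start of the string.
Here the pattern fails at index 0, so the call returns None.

None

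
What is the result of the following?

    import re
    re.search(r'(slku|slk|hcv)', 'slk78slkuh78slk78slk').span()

(0, 3)

`search` walks the string left to right and returns the first match it finds.
The match spans [0:3] → 'slk'.
Captured: group 1 = 'slk'.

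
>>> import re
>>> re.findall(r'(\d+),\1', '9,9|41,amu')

`\1` is not a pattern — it's the concrete string captured by group 1, re-applied verbatim.
Matches: at [0:3] match '9,9', group 1 = '9'.
Because there's exactly one group, `findall` drops the full match and keeps group 1 from the one hit.

['9']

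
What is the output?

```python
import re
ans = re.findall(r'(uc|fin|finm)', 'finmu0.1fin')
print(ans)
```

Alternation tries branches left to right and keeps the first one that lets the overall match succeed at that position.
Scanning left to right: at [0:3] match 'fin', group 1 = 'fin'; at [8:11] match 'fin', group 1 = 'fin'.
With a single group, `findall` returns only what that group captured — 2 items.

['fin', 'fin']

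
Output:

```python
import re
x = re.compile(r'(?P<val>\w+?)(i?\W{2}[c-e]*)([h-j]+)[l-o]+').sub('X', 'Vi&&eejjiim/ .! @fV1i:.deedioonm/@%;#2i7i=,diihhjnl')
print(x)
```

Every occurrence is swapped for 'X'.

X/ .! @X/@%;#X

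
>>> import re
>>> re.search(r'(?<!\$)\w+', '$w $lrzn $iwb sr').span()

The negative lookahead/lookbehind blocks any match where the forbidden context is present.
`re.search` scans for the first position where the pattern succeeds.
The match spans [5:8] → 'rzn'.

(5, 8)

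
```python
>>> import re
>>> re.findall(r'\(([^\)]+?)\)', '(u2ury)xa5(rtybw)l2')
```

['u2ury', 'rtybw']

Matches: at [0:7] match '(u2ury)', group 1 = 'u2ury'; at [10:17] match '(rtybw)', group 1 = 'rtybw'.
With a single group, `findall` returns only what that group captured — 2 items.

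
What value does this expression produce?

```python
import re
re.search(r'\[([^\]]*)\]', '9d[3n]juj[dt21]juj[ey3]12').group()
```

The match spans [2:6] → '[3n]'.

'[3n]'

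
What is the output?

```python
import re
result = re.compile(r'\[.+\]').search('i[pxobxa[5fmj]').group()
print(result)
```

The match spans [1:14] → '[pxobxa[5fmj]'.

[pxobxa[5fmj]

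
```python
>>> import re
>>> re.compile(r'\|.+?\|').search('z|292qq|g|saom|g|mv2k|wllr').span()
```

The match spans [1:8] → '|292qq|'.

(1, 8)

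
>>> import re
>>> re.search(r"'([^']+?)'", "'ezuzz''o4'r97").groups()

('ezuzz',)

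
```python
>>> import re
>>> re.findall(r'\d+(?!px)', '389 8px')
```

['389']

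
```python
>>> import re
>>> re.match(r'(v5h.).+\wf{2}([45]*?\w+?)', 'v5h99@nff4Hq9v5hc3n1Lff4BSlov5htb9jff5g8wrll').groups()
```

('v5h9', '5')

The match spans [0:38] → 'v5h99@nff4Hq9v5hc3n1Lff4BSlov5htb9jff5'.
Captured: group 1 = 'v5h9', group 2 = '5'.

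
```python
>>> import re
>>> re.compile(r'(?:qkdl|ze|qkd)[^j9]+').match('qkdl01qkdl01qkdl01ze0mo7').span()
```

(0, 24)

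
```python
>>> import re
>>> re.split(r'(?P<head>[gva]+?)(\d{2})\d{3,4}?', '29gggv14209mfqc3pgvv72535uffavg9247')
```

The pattern matches one or more of one of [gva] (lazy) (captured as 'head'); then exactly 2 of a digit (captured); then 3 to 4 of a digit (lazy).
Matches to split on: at [2:11] → 'gggv14209'; at [17:25] → 'gvv72535'.
With a capturing group present, the delimiter's captured portion is kept in the result list.

['29', 'gggv', '14', 'mfqc3p', 'gvv', '72', 'uffavg9247']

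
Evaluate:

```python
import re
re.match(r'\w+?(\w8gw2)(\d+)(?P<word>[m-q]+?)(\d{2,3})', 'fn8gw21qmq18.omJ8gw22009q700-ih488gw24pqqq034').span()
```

(0, 12)

This matches one or more of a word character (lazy); then a word character, then the literal '8g', then the literal 'w2' (captured); then one or more of a digit (captured); then one or more of a character in [m-q] (lazy) (captured as 'word'); then 2 to 3 of a digit (captured).
`match` is anchored at position 0; if the pattern doesn't fit there, it returns None.
The match spans [0:12] → 'fn8gw21qmq18'.
Captured: group 1 = 'n8gw2', group 2 = '1', group 3 = 'qmq', group 4 = '18'.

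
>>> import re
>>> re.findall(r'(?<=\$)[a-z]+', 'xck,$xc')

['xc']

Lookahead/lookbehind check context without consuming it, so the matched span excludes the asserted characters.
Since nothing is captured, `findall` lists the 1 matched substring directly.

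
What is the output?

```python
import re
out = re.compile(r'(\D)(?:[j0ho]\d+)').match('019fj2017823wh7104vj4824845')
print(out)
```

None

Pattern: a non-digit (captured); then one of [j0ho], then one or more of a digit (non-capturing group).
`re.match` won't scan ahead — the pattern has to work from the very first character.
Here the string doesn't start with a match, so the call returns None.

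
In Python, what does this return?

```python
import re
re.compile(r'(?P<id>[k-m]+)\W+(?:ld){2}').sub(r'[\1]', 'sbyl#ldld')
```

The pattern matches one or more of a character in [k-m] (captured as 'id'); then one or more of a non-word character, then the literal 'ld' repeated 2 times.
Matches: at [3:9] → 'l#ldld'.
The replacement refers to a captured group, so each match is rewritten using its own captured text.

'sby[l]'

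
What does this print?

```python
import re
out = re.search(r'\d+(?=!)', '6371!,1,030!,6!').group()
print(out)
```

Because the assertion is zero-width, the text it checks is not consumed and won't appear in the result.
The match spans [0:4] → '6371'.

6371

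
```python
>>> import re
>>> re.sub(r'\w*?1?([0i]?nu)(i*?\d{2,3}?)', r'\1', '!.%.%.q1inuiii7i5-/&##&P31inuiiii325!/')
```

The pattern matches zero or more of a word character (lazy), then optionally a literal '1'; then optionally one of [0i], then the literal 'nu' (captured); then zero or more of a literal 'i' (lazy), then 2 to 3 of a digit (lazy) (captured).
The `?` after the quantifier makes it lazy — it takes as little as possible before letting the rest of the pattern try.
Matches: at [23:35] → 'P31inuiiii32'.
Each match is replaced using the text its own group 1 captured.

'!.%.%.q1inuiii7i5-/&##&inu5!/'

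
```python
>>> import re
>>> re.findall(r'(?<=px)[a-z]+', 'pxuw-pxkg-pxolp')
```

['uw', 'kg', 'olp']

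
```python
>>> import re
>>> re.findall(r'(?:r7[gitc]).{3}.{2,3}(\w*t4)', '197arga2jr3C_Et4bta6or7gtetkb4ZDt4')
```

['ZDt4']

This matches the literal 'r7', then one of [gitc] (non-capturing group); then exactly 3 of any character, then 2 to 3 of any character; then zero or more of a word character, then the literal 't4' (captured).
Scanning left to right: at [21:34] match 'r7gtetkb4ZDt4', group 1 = 'ZDt4'.
With a single group, `findall` returns only what that group captured — 1 item.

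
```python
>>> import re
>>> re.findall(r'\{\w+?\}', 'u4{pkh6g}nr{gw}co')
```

['{pkh6g}', '{gw}']

Since nothing is captured, `findall` lists the 2 matched substrings directly.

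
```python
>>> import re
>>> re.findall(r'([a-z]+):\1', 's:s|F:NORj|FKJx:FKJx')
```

['s']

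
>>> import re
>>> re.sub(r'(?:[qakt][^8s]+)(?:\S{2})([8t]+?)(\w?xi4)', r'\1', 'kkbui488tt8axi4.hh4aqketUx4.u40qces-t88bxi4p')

'tt8.hh4t88p'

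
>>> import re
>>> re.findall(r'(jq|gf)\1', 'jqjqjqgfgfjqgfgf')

`\1` has to match the exact text group 1 already captured.
Because there's exactly one group, `findall` drops the full match and keeps group 1 from each hit.

['jq', 'gf', 'gf']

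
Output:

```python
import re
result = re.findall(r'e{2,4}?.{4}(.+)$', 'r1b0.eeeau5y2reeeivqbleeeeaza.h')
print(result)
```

['y2reeeivqbleeeeaza.h']

Pattern: 2 to 4 of the literal 'e' (lazy), then exactly 4 of any character; then one or more of any character (captured); then anchored at the end.
A `+?`/`*?`/`{m,n}?` starts at its minimum and grows only as far as needed for what follows to match.
Walking the string: at [5:31] match 'eeeau5y2reeeivqbleeeeaza.h', group 1 = 'y2reeeivqbleeeeaza.h'.
Because there's exactly one group, `findall` drops the full match and keeps group 1 from the one hit.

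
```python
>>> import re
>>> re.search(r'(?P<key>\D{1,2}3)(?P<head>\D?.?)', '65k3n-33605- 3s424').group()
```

The match spans [2:6] → 'k3n-'.

'k3n-'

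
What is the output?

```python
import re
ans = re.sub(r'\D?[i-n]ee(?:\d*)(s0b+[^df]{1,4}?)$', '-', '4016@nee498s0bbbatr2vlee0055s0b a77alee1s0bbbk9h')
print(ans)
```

4016@nee498s0bbbatr2vlee0055s0b a77-

The pattern matches optionally a non-digit, then a character in [i-n], then the literal 'ee'; then zero or more of a digit (non-capturing group); then the literal 's0', then one or more of a literal 'b', then 1 to 4 of any character except [df] (lazy) (captured); then anchored at the end.
Matches: at [35:48] → 'alee1s0bbbk9h'.
Every occurrence is swapped for '-'.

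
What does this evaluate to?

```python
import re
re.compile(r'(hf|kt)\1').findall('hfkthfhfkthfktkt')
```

['hf', 'kt']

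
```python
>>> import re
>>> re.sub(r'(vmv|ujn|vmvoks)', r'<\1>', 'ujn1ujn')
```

Each match is replaced using the text its own group 1 captured.

'<ujn>1<ujn>'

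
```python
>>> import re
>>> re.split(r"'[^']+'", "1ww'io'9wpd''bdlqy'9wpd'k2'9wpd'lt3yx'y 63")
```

Matches to split on: at [3:7] → "'io'"; at [12:19] → "'bdlqy'"; at [23:27] → "'k2'"; at [31:38] → "'lt3yx'".
Splitting on the pattern gives 5 pieces.

['1ww', "9wpd'", '9wpd', '9wpd', 'y 63']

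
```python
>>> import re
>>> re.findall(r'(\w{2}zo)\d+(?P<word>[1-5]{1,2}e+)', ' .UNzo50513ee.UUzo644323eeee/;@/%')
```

[('UNzo', '3ee'), ('UUzo', '3eeee')]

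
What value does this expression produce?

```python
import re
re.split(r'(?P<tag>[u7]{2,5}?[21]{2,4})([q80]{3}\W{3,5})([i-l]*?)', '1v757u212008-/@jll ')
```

['1v75', '7u212', '008-/@', '', 'jll ']

A `+?`/`*?`/`{m,n}?` starts at its minimum and grows only as far as needed for what follows to match.
The group in the pattern means `split` returns the separators' captures alongside the pieces.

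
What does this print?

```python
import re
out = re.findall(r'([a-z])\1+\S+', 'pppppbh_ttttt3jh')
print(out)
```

After group 1 captures some text, `\1` only succeeds where that same text appears again.
Matches: at [0:16] match 'pppppbh_ttttt3jh', group 1 = 'p'.
Because there's exactly one group, `findall` drops the full match and keeps group 1 from the one hit.

['p']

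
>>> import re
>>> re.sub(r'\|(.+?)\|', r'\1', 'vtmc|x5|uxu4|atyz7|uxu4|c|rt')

'vtmcx5uxu4atyz7uxu4crt'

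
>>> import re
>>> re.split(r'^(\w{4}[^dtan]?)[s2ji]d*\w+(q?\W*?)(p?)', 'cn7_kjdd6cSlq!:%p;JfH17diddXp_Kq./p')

The pattern matches anchored at the start of the string; then exactly 4 of a word character, then optionally any character except [dtan] (captured); then one of [s2ji], then zero or more of a literal 'd', then one or more of a word character; then optionally a literal 'q', then zero or more of a non-word character (lazy) (captured); then optionally a literal 'p' (captured).
With the lazy modifier that quantifier settles for the fewest repetitions that let the rest of the pattern succeed (the atoms after it are unaffected and can still be greedy).
Matches to split on: at [0:13] → 'cn7_kjdd6cSlq'.
With a capturing group present, the delimiter's captured portion is kept in the result list.

['', 'cn7_k', '', '', '!:%p;JfH17diddXp_Kq./p']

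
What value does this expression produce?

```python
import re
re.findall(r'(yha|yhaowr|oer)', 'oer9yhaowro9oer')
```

Branches in `(...|...)` are attempted left-to-right; the first branch that allows the whole pattern to succeed is taken.
`findall` collects group 1 from each match (3 total).

['oer', 'yha', 'oer']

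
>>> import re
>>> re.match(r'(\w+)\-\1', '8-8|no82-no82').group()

`re.match` won't scan ahead — the pattern has to work from the very first character.
The match spans [0:3] → '8-8'.

'8-8'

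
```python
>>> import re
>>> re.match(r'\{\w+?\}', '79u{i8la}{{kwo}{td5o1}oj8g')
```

None

`re.match` only tries the pattern at the start of the string.
Here the string doesn't start with a match, so the call returns None.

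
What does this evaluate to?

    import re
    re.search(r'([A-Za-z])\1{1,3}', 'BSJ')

After group 1 captures some text, `\1` only succeeds where that same text appears again.
Here the pattern never matches, so the call returns None.

None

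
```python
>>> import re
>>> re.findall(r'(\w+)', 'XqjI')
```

['XqjI']

This matches one or more of a word character (captured).
Matches: at [0:4] match 'XqjI', group 1 = 'XqjI'.
With a single group, `findall` returns only what that group captured — 1 item.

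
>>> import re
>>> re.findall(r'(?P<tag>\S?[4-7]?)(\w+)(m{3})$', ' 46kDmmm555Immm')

[('46', 'kDmmm555I', 'mmm')]

This matches optionally a non-whitespace character, then optionally a character in [4-7] (captured as 'tag'); then one or more of a word character (captured); then exactly 3 of a literal 'm' (captured); then anchored at the end.
Walking the string: at [1:15] match '46kDmmm555Immm', groups = ('46', 'kDmmm555I', 'mmm').
3 groups means the one result is a tuple of 3 captured strings — 1 here.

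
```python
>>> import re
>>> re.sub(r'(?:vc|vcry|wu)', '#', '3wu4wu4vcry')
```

Alternation isn't longest-match — the leftmost alternative that fits at this position is chosen.
Matches: at [1:3] → 'wu'; at [4:6] → 'wu'; at [7:9] → 'vc'.
Every occurrence is swapped for '#'.

'3#4#4#ry'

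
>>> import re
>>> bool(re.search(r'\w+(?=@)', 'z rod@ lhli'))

The positive lookaround only admits positions where the adjacent text matches; those characters stay outside the span.
`search` walks the string left to right and returns the first match it finds.
The match spans [2:5] → 'rod'.

True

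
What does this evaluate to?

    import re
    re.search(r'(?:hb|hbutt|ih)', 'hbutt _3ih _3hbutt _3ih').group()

'hb'

Alternation isn't longest-match — the leftmost alternative that fits at this position is chosen.
The match spans [0:2] → 'hb'.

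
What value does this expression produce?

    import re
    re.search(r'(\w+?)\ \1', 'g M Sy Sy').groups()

`\1` is not a pattern — it's the concrete string captured by group 1, re-applied verbatim.
`re.search` scans for the first position where the pattern succeeds.
The match spans [4:9] → 'Sy Sy'.
Captured: group 1 = 'Sy'.

('Sy',)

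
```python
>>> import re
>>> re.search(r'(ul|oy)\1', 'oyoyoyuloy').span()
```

The backreference `\1` re-matches whatever the first group consumed, character for character.
Unlike `match`, `search` isn't anchored — it looks for the pattern anywhere in the string.
The match spans [0:4] → 'oyoy'.
Captured: group 1 = 'oy'.

(0, 4)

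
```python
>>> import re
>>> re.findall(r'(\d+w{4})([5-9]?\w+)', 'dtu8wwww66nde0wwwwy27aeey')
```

The pattern matches one or more of a digit, then exactly 4 of the literal 'w' (captured); then optionally a character in [5-9], then one or more of a word character (captured).
Scanning left to right: at [3:25] match '8wwww66nde0wwwwy27aeey', groups = ('8wwww', '66nde0wwwwy27aeey').
`findall` packs the 2 group values into a tuple for every match.

[('8wwww', '66nde0wwwwy27aeey')]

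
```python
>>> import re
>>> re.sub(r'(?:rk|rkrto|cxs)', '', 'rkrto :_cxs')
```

'rto :_'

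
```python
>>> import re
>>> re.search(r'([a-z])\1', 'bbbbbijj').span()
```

(0, 2)

After group 1 captures some text, `\1` only succeeds where that same text appears again.
`re.search` scans for the first position where the pattern succeeds.
The match spans [0:2] → 'bb'.
Captured: group 1 = 'b'.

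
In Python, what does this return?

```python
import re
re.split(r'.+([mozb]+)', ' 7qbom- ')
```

This matches one or more of any character; then one or more of one of [mozb] (captured).
Matches to split on: at [0:6] → ' 7qbom'.
With a capturing group present, the delimiter's captured portion is kept in the result list.

['', 'm', '- ']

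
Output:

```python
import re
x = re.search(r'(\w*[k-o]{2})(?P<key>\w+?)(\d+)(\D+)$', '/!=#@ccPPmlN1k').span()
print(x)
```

(5, 14)

This matches zero or more of a word character, then exactly 2 of a character in [k-o] (captured); then one or more of a word character (lazy) (captured as 'key'); then one or more of a digit (captured); then one or more of a non-digit (captured); then anchored at the end.
Unlike `match`, `search` isn't anchored — it looks for the pattern anywhere in the string.
The match spans [5:14] → 'ccPPmlN1k'.
Captured: group 1 = 'ccPPml', group 2 = 'N', group 3 = '1', group 4 = 'k'.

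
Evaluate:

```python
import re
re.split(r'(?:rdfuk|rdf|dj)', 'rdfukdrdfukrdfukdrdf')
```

['', 'd', '', 'd', '']

Alternation tries branches left to right and keeps the first one that lets the overall match succeed at that position.
Matches to split on: at [0:5] → 'rdfuk'; at [6:11] → 'rdfuk'; at [11:16] → 'rdfuk'; at [17:20] → 'rdf'.
Splitting on the pattern gives 5 pieces.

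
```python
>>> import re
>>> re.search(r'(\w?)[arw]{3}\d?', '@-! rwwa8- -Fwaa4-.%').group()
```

Pattern: optionally a word character (captured); then exactly 3 of one of [arw], then optionally a digit.
`re.search` tries every starting position until one works.
The match spans [4:9] → 'rwwa8'.
Captured: group 1 = 'r'.

'rwwa8'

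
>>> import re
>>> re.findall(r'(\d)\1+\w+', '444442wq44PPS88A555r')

['4']

`\1` has to match the exact text group 1 already captured.
Scanning left to right: at [0:20] match '444442wq44PPS88A555r', group 1 = '4'.
One capturing group, so `findall` returns just the captured substring from the one match — 1 in all.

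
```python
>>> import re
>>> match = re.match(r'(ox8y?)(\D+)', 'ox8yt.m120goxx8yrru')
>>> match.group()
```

'ox8yt.m'

`re.match` won't scan ahead — the pattern has to work from the very first character.
The match spans [0:7] → 'ox8yt.m'.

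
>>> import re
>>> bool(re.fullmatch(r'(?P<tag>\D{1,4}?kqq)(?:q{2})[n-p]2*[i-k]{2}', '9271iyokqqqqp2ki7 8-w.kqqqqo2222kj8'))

False

The pattern matches 1 to 4 of a non-digit (lazy), then the literal 'kqq' (captured as 'tag'); then exactly 2 of a literal 'q' (non-capturing group); then a character in [n-p], then zero or more of a literal '2', then exactly 2 of a character in [i-k].
`re.fullmatch` requires the pattern to consume the entire string.
Here there's no way to consume every character, so the call returns None, and `bool(None)` is False.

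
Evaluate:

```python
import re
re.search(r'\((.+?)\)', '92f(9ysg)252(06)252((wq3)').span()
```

The match spans [3:9] → '(9ysg)'.

(3, 9)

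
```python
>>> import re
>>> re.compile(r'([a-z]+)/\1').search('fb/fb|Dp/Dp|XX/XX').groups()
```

('fb',)

The backreference `\1` re-matches whatever the first group consumed, character for character.
`re.search` tries every starting position until one works.
The match spans [0:5] → 'fb/fb'.
Captured: group 1 = 'fb'.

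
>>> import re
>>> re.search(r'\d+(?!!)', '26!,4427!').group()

'2'

A negative assertion filters positions out without eating any characters.
`search` walks the string left to right and returns the first match it finds.
The match spans [0:1] → '2'.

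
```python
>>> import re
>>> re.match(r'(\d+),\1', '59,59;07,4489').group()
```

'59,59'

`re.match` only tries the pattern at the start of the string.
The match spans [0:5] → '59,59'.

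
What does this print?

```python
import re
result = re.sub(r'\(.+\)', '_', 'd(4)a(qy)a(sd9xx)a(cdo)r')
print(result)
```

Matches: at [1:23] → '(4)a(qy)a(sd9xx)a(cdo)'.
Each match is replaced by '_'.

d_r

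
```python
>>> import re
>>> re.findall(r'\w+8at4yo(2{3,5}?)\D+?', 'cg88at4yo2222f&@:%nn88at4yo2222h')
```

`findall` collects group 1 from each match (2 total).

['2222', '2222']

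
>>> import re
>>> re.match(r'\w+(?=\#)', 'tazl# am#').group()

With `match`, the pattern is implicitly anchored at the beginning.
The match spans [0:4] → 'tazl'.

'tazl'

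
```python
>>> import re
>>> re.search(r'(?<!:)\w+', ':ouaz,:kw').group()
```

'uaz'

Because the assertion is negative and zero-width, positions next to the forbidden text are skipped.
The match spans [2:5] → 'uaz'.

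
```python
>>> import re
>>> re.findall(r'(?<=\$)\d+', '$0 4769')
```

The `(?=…)`/`(?<=…)` assertion just peeks at neighbouring text; it doesn't advance the match position.
Matches: at [1:2] → '0'.
No capturing groups, so `findall` returns the 1 full match string.

['0']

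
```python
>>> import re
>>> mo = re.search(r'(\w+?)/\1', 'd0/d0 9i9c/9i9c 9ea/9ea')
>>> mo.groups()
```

The match spans [0:5] → 'd0/d0'.
Captured: group 1 = 'd0'.

('d0',)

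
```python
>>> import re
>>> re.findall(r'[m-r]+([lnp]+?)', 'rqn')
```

The pattern matches one or more of a character in [m-r]; then one or more of one of [lnp] (lazy) (captured).
`findall` collects group 1 from the one match (1 total).

['n']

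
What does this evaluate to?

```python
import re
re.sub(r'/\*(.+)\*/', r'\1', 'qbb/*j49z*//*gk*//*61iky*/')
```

'qbbj49z*//*gk*//*61iky'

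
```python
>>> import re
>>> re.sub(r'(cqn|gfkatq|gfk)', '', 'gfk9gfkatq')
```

'9'

Alternation isn't longest-match — the leftmost alternative that fits at this position is chosen.
`sub` substitutes '' at each match site.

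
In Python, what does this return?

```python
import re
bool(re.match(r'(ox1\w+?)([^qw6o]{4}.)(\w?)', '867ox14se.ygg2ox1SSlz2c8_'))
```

False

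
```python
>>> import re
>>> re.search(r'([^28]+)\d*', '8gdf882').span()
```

(1, 7)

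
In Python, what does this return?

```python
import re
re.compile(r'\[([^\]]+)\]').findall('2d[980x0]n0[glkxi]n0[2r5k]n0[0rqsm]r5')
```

With a single group, `findall` returns only what that group captured — 4 items.

['980x0', 'glkxi', '2r5k', '0rqsm']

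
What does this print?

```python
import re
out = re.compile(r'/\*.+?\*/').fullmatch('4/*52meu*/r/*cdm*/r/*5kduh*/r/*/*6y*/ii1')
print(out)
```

None

`re.fullmatch` requires the pattern to consume the entire string.
Here there's no way to consume every character, so the call returns None.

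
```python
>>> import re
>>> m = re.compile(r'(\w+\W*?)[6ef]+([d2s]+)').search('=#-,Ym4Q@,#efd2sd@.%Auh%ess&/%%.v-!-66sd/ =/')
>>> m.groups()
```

('Ym4Q@,#', 'd2sd')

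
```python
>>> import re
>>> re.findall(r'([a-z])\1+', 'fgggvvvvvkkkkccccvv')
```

`\1` has to match the exact text group 1 already captured.
Matches: at [1:4] match 'ggg', group 1 = 'g'; at [4:9] match 'vvvvv', group 1 = 'v'; at [9:13] match 'kkkk', group 1 = 'k'; at [13:17] match 'cccc', group 1 = 'c'; at [17:19] match 'vv', group 1 = 'v'.
With a single group, `findall` returns only what that group captured — 5 items.

['g', 'v', 'k', 'c', 'v']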